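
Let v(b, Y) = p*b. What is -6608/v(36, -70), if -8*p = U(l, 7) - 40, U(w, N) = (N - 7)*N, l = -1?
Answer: -1652/45 ≈ -36.711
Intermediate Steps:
U(w, N) = N*(-7 + N) (U(w, N) = (-7 + N)*N = N*(-7 + N))
p = 5 (p = -(7*(-7 + 7) - 40)/8 = -(7*0 - 40)/8 = -(0 - 40)/8 = -⅛*(-40) = 5)
v(b, Y) = 5*b
-6608/v(36, -70) = -6608/(5*36) = -6608/180 = -6608*1/180 = -1652/45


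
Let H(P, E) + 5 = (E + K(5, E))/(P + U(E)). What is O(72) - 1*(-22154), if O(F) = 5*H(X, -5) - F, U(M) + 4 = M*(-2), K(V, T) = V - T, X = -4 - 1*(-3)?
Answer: 22062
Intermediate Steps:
X = -1 (X = -4 + 3 = -1)
U(M) = -4 - 2*M (U(M) = -4 + M*(-2) = -4 - 2*M)
H(P, E) = -5 + 5/(-4 + P - 2*E) (H(P, E) = -5 + (E + (5 - E))/(P + (-4 - 2*E)) = -5 + 5/(-4 + P - 2*E))
O(F) = -20 - F (O(F) = 5*(5*(-5 - 1 - 2*(-5))/(4 - 1*(-1) + 2*(-5))) - F = 5*(5*(-5 - 1 + 10)/(4 + 1 - 10)) - F = 5*(5*4/(-5)) - F = 5*(5*(-⅕)*4) - F = 5*(-4) - F = -20 - F)
O(72) - 1*(-22154) = (-20 - 1*72) - 1*(-22154) = (-20 - 72) + 22154 = -92 + 22154 = 22062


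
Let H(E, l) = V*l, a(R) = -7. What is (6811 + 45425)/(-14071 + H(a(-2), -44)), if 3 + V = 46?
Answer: -17412/5321 ≈ -3.2723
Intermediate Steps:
V = 43 (V = -3 + 46 = 43)
H(E, l) = 43*l
(6811 + 45425)/(-14071 + H(a(-2), -44)) = (6811 + 45425)/(-14071 + 43*(-44)) = 52236/(-14071 - 1892) = 52236/(-15963) = 52236*(-1/15963) = -17412/5321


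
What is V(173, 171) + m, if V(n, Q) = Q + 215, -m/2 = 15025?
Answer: -29664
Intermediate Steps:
m = -30050 (m = -2*15025 = -30050)
V(n, Q) = 215 + Q
V(173, 171) + m = (215 + 171) - 30050 = 386 - 30050 = -29664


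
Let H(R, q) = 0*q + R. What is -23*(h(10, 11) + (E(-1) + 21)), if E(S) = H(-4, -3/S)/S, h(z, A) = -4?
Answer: -483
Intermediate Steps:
H(R, q) = R (H(R, q) = 0 + R = R)
E(S) = -4/S
-23*(h(10, 11) + (E(-1) + 21)) = -23*(-4 + (-4/(-1) + 21)) = -23*(-4 + (-4*(-1) + 21)) = -23*(-4 + (4 + 21)) = -23*(-4 + 25) = -23*21 = -483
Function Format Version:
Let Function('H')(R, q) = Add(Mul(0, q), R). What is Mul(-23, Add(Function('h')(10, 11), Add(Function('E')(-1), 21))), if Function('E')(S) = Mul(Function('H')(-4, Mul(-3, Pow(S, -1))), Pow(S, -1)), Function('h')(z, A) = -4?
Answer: -483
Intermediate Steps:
Function('H')(R, q) = R (Function('H')(R, q) = Add(0, R) = R)
Function('E')(S) = Mul(-4, Pow(S, -1))
Mul(-23, Add(Function('h')(10, 11), Add(Function('E')(-1), 21))) = Mul(-23, Add(-4, Add(Mul(-4, Pow(-1, -1)), 21))) = Mul(-23, Add(-4, Add(Mul(-4, -1), 21))) = Mul(-23, Add(-4, Add(4, 21))) = Mul(-23, Add(-4, 25)) = Mul(-23, 21) = -483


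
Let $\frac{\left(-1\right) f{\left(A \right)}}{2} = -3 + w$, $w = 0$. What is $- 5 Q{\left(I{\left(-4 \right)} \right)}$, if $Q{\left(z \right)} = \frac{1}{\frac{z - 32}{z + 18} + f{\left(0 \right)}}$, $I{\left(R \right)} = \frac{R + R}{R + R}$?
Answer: $- \frac{95}{83} \approx -1.1446$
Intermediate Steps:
$I{\left(R \right)} = 1$ ($I{\left(R \right)} = \frac{2 R}{2 R} = 2 R \frac{1}{2 R} = 1$)
$f{\left(A \right)} = 6$ ($f{\left(A \right)} = - 2 \left(-3 + 0\right) = \left(-2\right) \left(-3\right) = 6$)
$Q{\left(z \right)} = \frac{1}{6 + \frac{-32 + z}{18 + z}}$ ($Q{\left(z \right)} = \frac{1}{\frac{z - 32}{z + 18} + 6} = \frac{1}{\frac{-32 + z}{18 + z} + 6} = \frac{1}{6 + \frac{-32 + z}{18 + z}}$)
$- 5 Q{\left(I{\left(-4 \right)} \right)} = - 5 \frac{18 + 1}{76 + 7 \cdot 1} = - 5 \frac{1}{76 + 7} \cdot 19 = - 5 \cdot \frac{1}{83} \cdot 19 = \left(-5\right) \frac{19}{83} = - \frac{95}{83}$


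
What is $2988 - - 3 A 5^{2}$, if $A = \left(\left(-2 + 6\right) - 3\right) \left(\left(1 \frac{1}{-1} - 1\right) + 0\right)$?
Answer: $2838$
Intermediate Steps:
$A = -2$ ($A = \left(4 - 3\right) \left(\left(1 \left(-1\right) - 1\right) + 0\right) = 1 \left(\left(-1 - 1\right) + 0\right) = 1 \left(-2 + 0\right) = 1 \left(-2\right) = -2$)
$2988 - - 3 A 5^{2} = 2988 - \left(-3\right) \left(-2\right) 5^{2} = 2988 - 6 \cdot 25 = 2988 - 150 = 2838$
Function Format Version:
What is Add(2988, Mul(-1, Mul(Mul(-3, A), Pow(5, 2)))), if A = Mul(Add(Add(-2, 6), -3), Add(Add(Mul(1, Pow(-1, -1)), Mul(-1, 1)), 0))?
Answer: 2838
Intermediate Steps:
A = -2 (A = Mul(Add(4, -3), Add(Add(Mul(1, -1), -1), 0)) = Mul(1, Add(Add(-1, -1), 0)) = Mul(1, Add(-2, 0)) = Mul(1, -2) = -2)
Add(2988, Mul(-1, Mul(Mul(-3, A), Pow(5, 2)))) = Add(2988, Mul(-1, Mul(Mul(-3, -2), Pow(5, 2)))) = Add(2988, Mul(-1, Mul(6, 25))) = Add(2988, Mul(-1, 150)) = Add(2988, -150) = 2838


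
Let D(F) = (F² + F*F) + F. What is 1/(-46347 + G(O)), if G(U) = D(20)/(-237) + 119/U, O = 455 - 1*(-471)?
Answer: -219462/10172136431 ≈ -2.1575e-5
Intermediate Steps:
O = 926 (O = 455 + 471 = 926)
D(F) = F + 2*F² (D(F) = (F² + F²) + F = 2*F² + F = F + 2*F²)
G(U) = -820/237 + 119/U (G(U) = (20*(1 + 2*20))/(-237) + 119/U = (20*(1 + 40))*(-1/237) + 119/U = (20*41)*(-1/237) + 119/U = 820*(-1/237) + 119/U = -820/237 + 119/U)
1/(-46347 + G(O)) = 1/(-46347 + (-820/237 + 119/926)) = 1/(-46347 - 731117/219462) = 1/(-10172136431/219462) = -219462/10172136431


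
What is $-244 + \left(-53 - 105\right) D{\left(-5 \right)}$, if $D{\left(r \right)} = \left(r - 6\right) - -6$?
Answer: $546$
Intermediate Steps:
$D{\left(r \right)} = r$ ($D{\left(r \right)} = \left(r - 6\right) + 6 = \left(-6 + r\right) + 6 = r$)
$-244 + \left(-53 - 105\right) D{\left(-5 \right)} = -244 + \left(-53 - 105\right) \left(-5\right) = -244 - -790 = -244 + 790 = 546$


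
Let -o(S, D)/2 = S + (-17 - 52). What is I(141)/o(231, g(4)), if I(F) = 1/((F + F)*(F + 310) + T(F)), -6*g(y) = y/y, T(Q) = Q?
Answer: -1/41252652 ≈ -2.4241e-8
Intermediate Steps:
g(y) = -1/6 (g(y) = -y/(6*y) = -1/6*1 = -1/6)
o(S, D) = 138 - 2*S (o(S, D) = -2*(S + (-17 - 52)) = -2*(S - 69) = -2*(-69 + S) = 138 - 2*S)
I(F) = 1/(F + 2*F*(310 + F)) (I(F) = 1/((F + F)*(F + 310) + F) = 1/((2*F)*(310 + F) + F) = 1/(2*F*(310 + F) + F) = 1/(F + 2*F*(310 + F)))
I(141)/o(231, g(4)) = (1/(141*(621 + 2*141)))/(138 - 2*231) = (1/(141*(621 + 282)))/(138 - 462) = ((1/141)/903)/(-324) = ((1/141)*(1/903))*(-1/324) = (1/127323)*(-1/324) = -1/41252652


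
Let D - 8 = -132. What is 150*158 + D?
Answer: 23576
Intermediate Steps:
D = -124 (D = 8 - 132 = -124)
150*158 + D = 150*158 - 124 = 23700 - 124 = 23576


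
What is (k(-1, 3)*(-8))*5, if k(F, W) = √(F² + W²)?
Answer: -40*√10 ≈ -126.49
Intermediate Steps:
(k(-1, 3)*(-8))*5 = (√((-1)² + 3²)*(-8))*5 = (√(1 + 9)*(-8))*5 = (√10*(-8))*5 = -8*√10*5 = -40*√10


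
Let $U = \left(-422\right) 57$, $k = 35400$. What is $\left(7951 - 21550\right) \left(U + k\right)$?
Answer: $-154294254$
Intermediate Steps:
$U = -24054$
$\left(7951 - 21550\right) \left(U + k\right) = \left(7951 - 21550\right) \left(-24054 + 35400\right) = \left(-13599\right) 11346 = -154294254$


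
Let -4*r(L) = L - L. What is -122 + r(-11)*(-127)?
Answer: -122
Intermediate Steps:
r(L) = 0 (r(L) = -(L - L)/4 = -1/4*0 = 0)
-122 + r(-11)*(-127) = -122 + 0*(-127) = -122 + 0 = -122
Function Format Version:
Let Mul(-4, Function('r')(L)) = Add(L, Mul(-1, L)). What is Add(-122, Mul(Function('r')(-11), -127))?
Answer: -122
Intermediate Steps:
Function('r')(L) = 0 (Function('r')(L) = Mul(Rational(-1, 4), Add(L, Mul(-1, L))) = Mul(Rational(-1, 4), 0) = 0)
Add(-122, Mul(Function('r')(-11), -127)) = Add(-122, Mul(0, -127)) = Add(-122, 0) = -122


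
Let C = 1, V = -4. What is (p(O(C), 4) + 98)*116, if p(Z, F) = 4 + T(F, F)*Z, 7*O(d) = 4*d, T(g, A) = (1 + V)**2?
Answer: 87000/7 ≈ 12429.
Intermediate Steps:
T(g, A) = 9 (T(g, A) = (1 - 4)**2 = (-3)**2 = 9)
O(d) = 4*d/7 (O(d) = (4*d)/7 = 4*d/7)
p(Z, F) = 4 + 9*Z
(p(O(C), 4) + 98)*116 = ((4 + 9*((4/7)*1)) + 98)*116 = ((4 + 9*(4/7)) + 98)*116 = ((4 + 36/7) + 98)*116 = (64/7 + 98)*116 = (750/7)*116 = 87000/7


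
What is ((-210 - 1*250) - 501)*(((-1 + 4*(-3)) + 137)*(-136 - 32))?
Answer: 20019552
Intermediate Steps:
((-210 - 1*250) - 501)*(((-1 + 4*(-3)) + 137)*(-136 - 32)) = ((-210 - 250) - 501)*(((-1 - 12) + 137)*(-168)) = (-460 - 501)*((-13 + 137)*(-168)) = -119164*(-168) = -961*(-20832) = 20019552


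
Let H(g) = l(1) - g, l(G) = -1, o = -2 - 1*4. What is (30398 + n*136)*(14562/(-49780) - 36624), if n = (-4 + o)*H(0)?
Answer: -14474957240439/12445 ≈ -1.1631e+9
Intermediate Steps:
o = -6 (o = -2 - 4 = -6)
H(g) = -1 - g
n = 10 (n = (-4 - 6)*(-1 - 1*0) = -10*(-1 + 0) = -10*(-1) = 10)
(30398 + n*136)*(14562/(-49780) - 36624) = (30398 + 10*136)*(14562/(-49780) - 36624) = (30398 + 1360)*(14562*(-1/49780) - 36624) = 31758*(-7281/24890 - 36624) = 31758*(-911578641/24890) = -14474957240439/12445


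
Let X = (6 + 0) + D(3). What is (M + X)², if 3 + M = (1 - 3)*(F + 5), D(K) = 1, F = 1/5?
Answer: 1024/25 ≈ 40.960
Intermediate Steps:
F = ⅕ ≈ 0.20000
X = 7 (X = (6 + 0) + 1 = 6 + 1 = 7)
M = -67/5 (M = -3 + (1 - 3)*(⅕ + 5) = -3 - 2*26/5 = -3 - 52/5 = -67/5 ≈ -13.400)
(M + X)² = (-67/5 + 7)² = (-32/5)² = 1024/25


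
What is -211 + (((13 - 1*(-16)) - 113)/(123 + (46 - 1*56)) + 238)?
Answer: 2967/113 ≈ 26.257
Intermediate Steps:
-211 + (((13 - 1*(-16)) - 113)/(123 + (46 - 1*56)) + 238) = -211 + (((13 + 16) - 113)/(123 + (46 - 56)) + 238) = -211 + ((29 - 113)/(123 - 10) + 238) = -211 + (-84/113 + 238) = -211 + 26810/113 = 2967/113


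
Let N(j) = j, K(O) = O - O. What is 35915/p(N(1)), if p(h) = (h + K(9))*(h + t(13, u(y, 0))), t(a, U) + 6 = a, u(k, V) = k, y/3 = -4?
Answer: 35915/8 ≈ 4489.4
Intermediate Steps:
y = -12 (y = 3*(-4) = -12)
K(O) = 0
t(a, U) = -6 + a
p(h) = h*(7 + h) (p(h) = (h + 0)*(h + (-6 + 13)) = h*(h + 7) = h*(7 + h))
35915/p(N(1)) = 35915/((1*(7 + 1))) = 35915/((1*8)) = 35915/8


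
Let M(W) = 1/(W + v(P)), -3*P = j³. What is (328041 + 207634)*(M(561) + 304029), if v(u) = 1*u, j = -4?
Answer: 284517704909550/1747 ≈ 1.6286e+11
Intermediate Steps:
P = 64/3 (P = -⅓*(-4)³ = -⅓*(-64) = 64/3 ≈ 21.333)
v(u) = u
M(W) = 1/(64/3 + W) (M(W) = 1/(W + 64/3) = 1/(64/3 + W))
(328041 + 207634)*(M(561) + 304029) = (328041 + 207634)*(3/(64 + 3*561) + 304029) = 535675*(3/(64 + 1683) + 304029) = 535675*(3/1747 + 304029) = 535675*(531138666/1747) = 284517704909550/1747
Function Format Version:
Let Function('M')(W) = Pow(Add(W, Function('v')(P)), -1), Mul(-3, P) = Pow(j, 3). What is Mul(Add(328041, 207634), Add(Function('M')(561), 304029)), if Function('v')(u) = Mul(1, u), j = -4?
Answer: Rational(284517704909550, 1747) ≈ 1.6286e+11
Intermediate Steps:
P = Rational(64, 3) (P = Mul(Rational(-1, 3), Pow(-4, 3)) = Mul(Rational(-1, 3), -64) = Rational(64, 3) ≈ 21.333)
Function('v')(u) = u
Function('M')(W) = Pow(Add(Rational(64, 3), W), -1) (Function('M')(W) = Pow(Add(W, Rational(64, 3)), -1) = Pow(Add(Rational(64, 3), W), -1))
Mul(Add(328041, 207634), Add(Function('M')(561), 304029)) = Mul(Add(328041, 207634), Add(Mul(3, Pow(Add(64, Mul(3, 561)), -1)), 304029)) = Mul(535675, Add(Mul(3, Pow(Add(64, 1683), -1)), 304029)) = Mul(535675, Add(Mul(3, Pow(1747, -1)), 304029)) = Mul(535675, Add(Mul(3, Rational(1, 1747)), 304029)) = Mul(535675, Add(Rational(3, 1747), 304029)) = Mul(535675, Rational(531138666, 1747)) = Rational(284517704909550, 1747)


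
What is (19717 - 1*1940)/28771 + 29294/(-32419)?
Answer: -266505111/932727049 ≈ -0.28573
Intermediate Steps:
(19717 - 1*1940)/28771 + 29294/(-32419) = (19717 - 1940)*(1/28771) + 29294*(-1/32419) = 17777*(1/28771) - 29294/32419 = 17777/28771 - 29294/32419 = -266505111/932727049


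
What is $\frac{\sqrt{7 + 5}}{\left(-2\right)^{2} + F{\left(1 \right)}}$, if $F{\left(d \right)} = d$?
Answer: $\frac{2 \sqrt{3}}{5} \approx 0.69282$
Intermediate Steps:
$\frac{\sqrt{7 + 5}}{\left(-2\right)^{2} + F{\left(1 \right)}} = \frac{\sqrt{7 + 5}}{\left(-2\right)^{2} + 1} = \frac{\sqrt{12}}{4 + 1} = \frac{2 \sqrt{3}}{5}$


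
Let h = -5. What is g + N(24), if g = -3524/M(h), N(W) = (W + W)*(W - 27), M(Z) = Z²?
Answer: -7124/25 ≈ -284.96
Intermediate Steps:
N(W) = 2*W*(-27 + W) (N(W) = (2*W)*(-27 + W) = 2*W*(-27 + W))
g = -3524/25 (g = -3524/((-5)²) = -3524/25 ≈ -140.96)
g + N(24) = -3524/25 + 2*24*(-27 + 24) = -3524/25 + 2*24*(-3) = -3524/25 - 144 = -7124/25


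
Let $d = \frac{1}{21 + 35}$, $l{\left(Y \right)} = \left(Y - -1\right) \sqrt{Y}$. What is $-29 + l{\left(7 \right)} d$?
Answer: $-29 + \frac{\sqrt{7}}{7} \approx -28.622$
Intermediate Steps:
$l{\left(Y \right)} = \sqrt{Y} \left(1 + Y\right)$ ($l{\left(Y \right)} = \left(Y + 1\right) \sqrt{Y} = \left(1 + Y\right) \sqrt{Y} = \sqrt{Y} \left(1 + Y\right)$)
$d = \frac{1}{56} \approx 0.017857$
$-29 + l{\left(7 \right)} d = -29 + \sqrt{7} \left(1 + 7\right) \frac{1}{56} = -29 + \sqrt{7} \cdot 8 \cdot \frac{1}{56} = -29 + 8 \sqrt{7} \cdot \frac{1}{56} = -29 + \frac{\sqrt{7}}{7}$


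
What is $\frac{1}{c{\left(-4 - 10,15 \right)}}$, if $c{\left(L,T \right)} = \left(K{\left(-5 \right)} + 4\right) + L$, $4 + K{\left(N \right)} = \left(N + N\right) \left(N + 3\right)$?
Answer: $\frac{1}{6} \approx 0.16667$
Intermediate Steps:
$K{\left(N \right)} = -4 + 2 N \left(3 + N\right)$ ($K{\left(N \right)} = -4 + \left(N + N\right) \left(N + 3\right) = -4 + 2 N \left(3 + N\right)$)
$c{\left(L,T \right)} = 20 + L$ ($c{\left(L,T \right)} = \left(\left(-4 + 2 \left(-5\right)^{2} + 6 \left(-5\right)\right) + 4\right) + L = \left(\left(-4 + 2 \cdot 25 - 30\right) + 4\right) + L = \left(\left(-4 + 50 - 30\right) + 4\right) + L = \left(16 + 4\right) + L = 20 + L$)
$\frac{1}{c{\left(-4 - 10,15 \right)}} = \frac{1}{20 - 14} = \frac{1}{6}$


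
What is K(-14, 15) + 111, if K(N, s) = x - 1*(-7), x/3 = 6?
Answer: 136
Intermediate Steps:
x = 18 (x = 3*6 = 18)
K(N, s) = 25 (K(N, s) = 18 - 1*(-7) = 18 + 7 = 25)
K(-14, 15) + 111 = 25 + 111 = 136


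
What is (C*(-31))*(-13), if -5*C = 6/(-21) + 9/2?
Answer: -23777/70 ≈ -339.67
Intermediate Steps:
C = -59/70 (C = -(6/(-21) + 9/2)/5 = -(6*(-1/21) + 9*(½))/5 = -(-2/7 + 9/2)/5 = -⅕*59/14 = -59/70 ≈ -0.84286)
(C*(-31))*(-13) = -59/70*(-31)*(-13) = (1829/70)*(-13) = -23777/70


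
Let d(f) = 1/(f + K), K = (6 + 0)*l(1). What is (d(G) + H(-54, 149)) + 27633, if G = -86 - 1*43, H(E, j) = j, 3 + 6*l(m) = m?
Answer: 3639441/131 ≈ 27782.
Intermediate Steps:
l(m) = -1/2 + m/6
K = -2 (K = (6 + 0)*(-1/2 + (1/6)*1) = 6*(-1/2 + 1/6) = 6*(-1/3) = -2)
G = -129 (G = -86 - 43 = -129)
d(f) = 1/(-2 + f) (d(f) = 1/(f - 2) = 1/(-2 + f))
(d(G) + H(-54, 149)) + 27633 = (1/(-2 - 129) + 149) + 27633 = (1/(-131) + 149) + 27633 = (-1/131 + 149) + 27633 = 19518/131 + 27633 = 3639441/131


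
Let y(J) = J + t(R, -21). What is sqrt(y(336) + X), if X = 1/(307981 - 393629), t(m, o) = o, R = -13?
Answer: sqrt(144419224007)/21412 ≈ 17.748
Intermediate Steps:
y(J) = -21 + J (y(J) = J - 21 = -21 + J)
X = -1/85648 (X = 1/(-85648) = -1/85648 ≈ -1.1676e-5)
sqrt(y(336) + X) = sqrt((-21 + 336) - 1/85648) = sqrt(315 - 1/85648) = sqrt(26979119/85648) = sqrt(144419224007)/21412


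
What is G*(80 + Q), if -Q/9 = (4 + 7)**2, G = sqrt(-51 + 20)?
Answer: -1009*I*sqrt(31) ≈ -5617.9*I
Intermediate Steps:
G = I*sqrt(31) (G = sqrt(-31) = I*sqrt(31) ≈ 5.5678*I)
Q = -1089 (Q = -9*(4 + 7)**2 = -9*11**2 = -9*121 = -1089)
G*(80 + Q) = (I*sqrt(31))*(80 - 1089) = (I*sqrt(31))*(-1009) = -1009*I*sqrt(31)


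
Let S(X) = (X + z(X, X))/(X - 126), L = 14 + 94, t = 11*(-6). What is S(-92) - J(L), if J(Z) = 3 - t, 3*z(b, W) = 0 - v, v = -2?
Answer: -22426/327 ≈ -68.581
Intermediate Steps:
t = -66
L = 108
z(b, W) = ⅔ (z(b, W) = (0 - 1*(-2))/3 = (0 + 2)/3 = (⅓)*2 = ⅔)
S(X) = (⅔ + X)/(-126 + X) (S(X) = (X + ⅔)/(X - 126) = (⅔ + X)/(-126 + X))
J(Z) = 69 (J(Z) = 3 - 1*(-66) = 3 + 66 = 69)
S(-92) - J(L) = (⅔ - 92)/(-126 - 92) - 1*69 = -274/3/(-218) - 69 = -1/218*(-274/3) - 69 = 137/327 - 69 = -22426/327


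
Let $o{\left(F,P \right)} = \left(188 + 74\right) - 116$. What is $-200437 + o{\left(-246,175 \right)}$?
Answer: $-200291$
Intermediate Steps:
$o{\left(F,P \right)} = 146$ ($o{\left(F,P \right)} = 262 - 116 = 146$)
$-200437 + o{\left(-246,175 \right)} = -200437 + 146 = -200291$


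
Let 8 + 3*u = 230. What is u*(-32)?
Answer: -2368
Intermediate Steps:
u = 74 (u = -8/3 + (⅓)*230 = -8/3 + 230/3 = 74)
u*(-32) = 74*(-32) = -2368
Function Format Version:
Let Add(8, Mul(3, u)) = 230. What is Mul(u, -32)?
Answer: -2368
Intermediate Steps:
u = 74 (u = Add(Rational(-8, 3), Mul(Rational(1, 3), 230)) = Add(Rational(-8, 3), Rational(230, 3)) = 74)
Mul(u, -32) = Mul(74, -32) = -2368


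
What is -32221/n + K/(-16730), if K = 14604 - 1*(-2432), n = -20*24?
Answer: 10617601/160608 ≈ 66.109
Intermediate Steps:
n = -480
K = 17036 (K = 14604 + 2432 = 17036)
-32221/n + K/(-16730) = -32221/(-480) + 17036/(-16730) = -32221*(-1/480) + 17036*(-1/16730) = 32221/480 - 8518/8365 = 10617601/160608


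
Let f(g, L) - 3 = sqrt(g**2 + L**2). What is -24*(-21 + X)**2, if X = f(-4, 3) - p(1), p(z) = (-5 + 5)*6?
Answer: -4056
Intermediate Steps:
f(g, L) = 3 + sqrt(L**2 + g**2) (f(g, L) = 3 + sqrt(g**2 + L**2) = 3 + sqrt(L**2 + g**2))
p(z) = 0 (p(z) = 0*6 = 0)
X = 8 (X = (3 + sqrt(3**2 + (-4)**2)) - 1*0 = (3 + sqrt(9 + 16)) + 0 = (3 + sqrt(25)) + 0 = (3 + 5) + 0 = 8 + 0 = 8)
-24*(-21 + X)**2 = -24*(-21 + 8)**2 = -24*(-13)**2 = -24*169 = -4056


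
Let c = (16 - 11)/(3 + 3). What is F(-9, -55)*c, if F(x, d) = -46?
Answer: -115/3 ≈ -38.333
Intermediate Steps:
c = ⅚ (c = 5/6 = 5*(⅙) = ⅚ ≈ 0.83333)
F(-9, -55)*c = -46*⅚ = -115/3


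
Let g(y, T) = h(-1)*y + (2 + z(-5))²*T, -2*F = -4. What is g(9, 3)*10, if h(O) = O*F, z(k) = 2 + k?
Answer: -150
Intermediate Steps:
F = 2 (F = -½*(-4) = 2)
h(O) = 2*O (h(O) = O*2 = 2*O)
g(y, T) = T - 2*y (g(y, T) = (2*(-1))*y + (2 + (2 - 5))²*T = -2*y + (2 - 3)²*T = -2*y + (-1)²*T = -2*y + 1*T = -2*y + T = T - 2*y)
g(9, 3)*10 = (3 - 2*9)*10 = (3 - 18)*10 = -15*10 = -150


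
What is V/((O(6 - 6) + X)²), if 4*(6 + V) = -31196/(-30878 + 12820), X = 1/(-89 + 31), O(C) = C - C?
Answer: -169123418/9029 ≈ -18731.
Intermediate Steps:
O(C) = 0
X = -1/58 (X = 1/(-58) = -1/58 ≈ -0.017241)
V = -100549/18058 (V = -6 + (-31196/(-30878 + 12820))/4 = -6 + (-31196/(-18058))/4 = -6 + (-31196*(-1/18058))/4 = -6 + (¼)*(15598/9029) = -6 + 7799/18058 = -100549/18058 ≈ -5.5681)
V/((O(6 - 6) + X)²) = -100549/(18058*(0 - 1/58)²) = -100549/(18058*((-1/58)²)) = -100549/(18058*1/3364) = -100549/18058*3364 = -169123418/9029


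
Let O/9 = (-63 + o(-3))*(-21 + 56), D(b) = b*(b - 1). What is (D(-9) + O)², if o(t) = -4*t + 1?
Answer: 245235600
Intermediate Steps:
o(t) = 1 - 4*t
D(b) = b*(-1 + b)
O = -15750 (O = 9*((-63 + (1 - 4*(-3)))*(-21 + 56)) = 9*((-63 + (1 + 12))*35) = 9*((-63 + 13)*35) = 9*(-50*35) = 9*(-1750) = -15750)
(D(-9) + O)² = (-9*(-1 - 9) - 15750)² = (-9*(-10) - 15750)² = (90 - 15750)² = (-15660)² = 245235600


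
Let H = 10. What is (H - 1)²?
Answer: 81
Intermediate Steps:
(H - 1)² = (10 - 1)² = 9² = 81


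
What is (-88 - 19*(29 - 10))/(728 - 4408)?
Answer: 449/3680 ≈ 0.12201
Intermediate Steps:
(-88 - 19*(29 - 10))/(728 - 4408) = (-88 - 19*19)/(-3680) = (-88 - 361)*(-1/3680) = -449*(-1/3680) = 449/3680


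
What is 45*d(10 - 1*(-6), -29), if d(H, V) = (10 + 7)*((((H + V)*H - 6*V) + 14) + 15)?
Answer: -3825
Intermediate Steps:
d(H, V) = 493 - 102*V + 17*H*(H + V) (d(H, V) = 17*(((H*(H + V) - 6*V) + 14) + 15) = 17*(((-6*V + H*(H + V)) + 14) + 15) = 17*((14 - 6*V + H*(H + V)) + 15) = 17*(29 - 6*V + H*(H + V)) = 493 - 102*V + 17*H*(H + V))
45*d(10 - 1*(-6), -29) = 45*(493 - 102*(-29) + 17*(10 - 1*(-6))² + 17*(10 - 1*(-6))*(-29)) = 45*(493 + 2958 + 17*(10 + 6)² + 17*(10 + 6)*(-29)) = 45*(493 + 2958 + 17*16² + 17*16*(-29)) = 45*(493 + 2958 + 17*256 - 7888) = 45*(493 + 2958 + 4352 - 7888) = 45*(-85) = -3825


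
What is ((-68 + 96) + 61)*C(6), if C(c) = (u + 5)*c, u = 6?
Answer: 5874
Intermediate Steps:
C(c) = 11*c (C(c) = (6 + 5)*c = 11*c)
((-68 + 96) + 61)*C(6) = ((-68 + 96) + 61)*(11*6) = (28 + 61)*66 = 89*66 = 5874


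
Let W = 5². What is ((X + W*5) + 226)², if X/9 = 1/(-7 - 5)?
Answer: 1962801/16 ≈ 1.2268e+5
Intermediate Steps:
X = -¾ (X = 9/(-7 - 5) = 9/(-12) = 9*(-1/12) = -¾ ≈ -0.75000)
W = 25
((X + W*5) + 226)² = ((-¾ + 25*5) + 226)² = ((-¾ + 125) + 226)² = (497/4 + 226)² = (1401/4)² = 1962801/16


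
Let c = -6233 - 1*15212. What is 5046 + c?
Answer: -16399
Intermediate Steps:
c = -21445 (c = -6233 - 15212 = -21445)
5046 + c = 5046 - 21445 = -16399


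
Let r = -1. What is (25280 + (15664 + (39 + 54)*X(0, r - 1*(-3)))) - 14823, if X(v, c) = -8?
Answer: 25377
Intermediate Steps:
(25280 + (15664 + (39 + 54)*X(0, r - 1*(-3)))) - 14823 = (25280 + (15664 + (39 + 54)*(-8))) - 14823 = (25280 + (15664 + 93*(-8))) - 14823 = (25280 + (15664 - 744)) - 14823 = (25280 + 14920) - 14823 = 40200 - 14823 = 25377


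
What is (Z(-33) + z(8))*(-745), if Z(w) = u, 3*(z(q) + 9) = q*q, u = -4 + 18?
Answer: -58855/3 ≈ -19618.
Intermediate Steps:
u = 14
z(q) = -9 + q²/3 (z(q) = -9 + (q*q)/3 = -9 + q²/3)
Z(w) = 14
(Z(-33) + z(8))*(-745) = (14 + (-9 + (⅓)*8²))*(-745) = (14 + (-9 + (⅓)*64))*(-745) = (14 + (-9 + 64/3))*(-745) = (14 + 37/3)*(-745) = (79/3)*(-745) = -58855/3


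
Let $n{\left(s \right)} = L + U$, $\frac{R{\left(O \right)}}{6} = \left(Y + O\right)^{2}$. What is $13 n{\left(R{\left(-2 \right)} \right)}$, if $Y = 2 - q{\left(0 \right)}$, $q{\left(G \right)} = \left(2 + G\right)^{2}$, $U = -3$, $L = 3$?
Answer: $0$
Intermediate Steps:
$Y = -2$ ($Y = 2 - \left(2 + 0\right)^{2} = 2 - 2^{2} = 2 - 4 = -2$)
$R{\left(O \right)} = 6 \left(-2 + O\right)^{2}$
$n{\left(s \right)} = 0$ ($n{\left(s \right)} = 3 - 3 = 0$)
$13 n{\left(R{\left(-2 \right)} \right)} = 13 \cdot 0 = 0$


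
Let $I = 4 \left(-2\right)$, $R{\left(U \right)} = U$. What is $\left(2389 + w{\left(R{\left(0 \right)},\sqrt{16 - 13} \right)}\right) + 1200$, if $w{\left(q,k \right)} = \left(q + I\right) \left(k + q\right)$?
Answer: $3589 - 8 \sqrt{3} \approx 3575.1$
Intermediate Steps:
$I = -8$
$w{\left(q,k \right)} = \left(-8 + q\right) \left(k + q\right)$ ($w{\left(q,k \right)} = \left(q - 8\right) \left(k + q\right) = \left(-8 + q\right) \left(k + q\right)$)
$\left(2389 + w{\left(R{\left(0 \right)},\sqrt{16 - 13} \right)}\right) + 1200 = \left(2389 + \left(0^{2} - 8 \sqrt{16 - 13} - 0 + \sqrt{16 - 13} \cdot 0\right)\right) + 1200 = \left(2389 + \left(0 - 8 \sqrt{3} + 0 + \sqrt{3} \cdot 0\right)\right) + 1200 = \left(2389 + \left(0 - 8 \sqrt{3} + 0 + 0\right)\right) + 1200 = \left(2389 - 8 \sqrt{3}\right) + 1200 = 3589 - 8 \sqrt{3}$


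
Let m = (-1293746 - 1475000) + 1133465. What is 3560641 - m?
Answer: 5195922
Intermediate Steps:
m = -1635281 (m = -2768746 + 1133465 = -1635281)
3560641 - m = 3560641 - 1*(-1635281) = 3560641 + 1635281 = 5195922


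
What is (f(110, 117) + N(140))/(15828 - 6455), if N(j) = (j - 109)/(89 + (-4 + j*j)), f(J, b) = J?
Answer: 69851/5951855 ≈ 0.011736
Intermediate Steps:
N(j) = (-109 + j)/(85 + j²) (N(j) = (-109 + j)/(89 + (-4 + j²)) = (-109 + j)/(85 + j²))
(f(110, 117) + N(140))/(15828 - 6455) = (110 + (-109 + 140)/(85 + 140²))/(15828 - 6455) = (110 + 31/(85 + 19600))/9373 = (110 + 31/19685)*(1/9373) = (110 + (1/19685)*31)*(1/9373) = (110 + 1/635)*(1/9373) = (69851/635)*(1/9373) = 69851/5951855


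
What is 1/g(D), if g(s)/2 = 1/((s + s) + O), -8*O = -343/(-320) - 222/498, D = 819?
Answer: 348025611/424960 ≈ 818.96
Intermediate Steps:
O = -16629/212480 (O = -(-343/(-320) - 222/498)/8 = -(-343*(-1/320) - 222*1/498)/8 = -(343/320 - 37/83)/8 = -1/8*16629/26560 = -16629/212480 ≈ -0.078261)
g(s) = 2/(-16629/212480 + 2*s) (g(s) = 2/((s + s) - 16629/212480) = 2/(2*s - 16629/212480) = 2/(-16629/212480 + 2*s))
1/g(D) = 1/(424960/(-16629 + 424960*819)) = 1/(424960/(-16629 + 348042240)) = 1/(424960/348025611) = 348025611/424960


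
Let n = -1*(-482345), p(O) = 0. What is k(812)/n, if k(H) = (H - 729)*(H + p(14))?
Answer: 67396/482345 ≈ 0.13973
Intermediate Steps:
n = 482345
k(H) = H*(-729 + H) (k(H) = (H - 729)*(H + 0) = (-729 + H)*H = H*(-729 + H))
k(812)/n = (812*(-729 + 812))/482345 = (812*83)*(1/482345) = 67396*(1/482345) = 67396/482345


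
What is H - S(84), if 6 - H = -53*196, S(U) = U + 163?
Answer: 10147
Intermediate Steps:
S(U) = 163 + U
H = 10394 (H = 6 - (-53)*196 = 6 - 1*(-10388) = 6 + 10388 = 10394)
H - S(84) = 10394 - (163 + 84) = 10394 - 1*247 = 10394 - 247 = 10147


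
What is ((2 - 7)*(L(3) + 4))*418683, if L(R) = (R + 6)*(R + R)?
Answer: -121418070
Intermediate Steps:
L(R) = 2*R*(6 + R) (L(R) = (6 + R)*(2*R) = 2*R*(6 + R))
((2 - 7)*(L(3) + 4))*418683 = ((2 - 7)*(2*3*(6 + 3) + 4))*418683 = -5*(2*3*9 + 4)*418683 = -5*(54 + 4)*418683 = -5*58*418683 = -290*418683 = -121418070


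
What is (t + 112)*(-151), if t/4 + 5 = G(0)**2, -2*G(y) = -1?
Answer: -14043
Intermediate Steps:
G(y) = 1/2 (G(y) = -1/2*(-1) = 1/2)
t = -19 (t = -20 + 4*(1/2)**2 = -20 + 4*(1/4) = -20 + 1 = -19)
(t + 112)*(-151) = (-19 + 112)*(-151) = 93*(-151) = -14043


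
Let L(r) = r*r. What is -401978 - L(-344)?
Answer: -520314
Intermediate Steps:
L(r) = r**2
-401978 - L(-344) = -401978 - 1*(-344)**2 = -401978 - 1*118336 = -401978 - 118336 = -520314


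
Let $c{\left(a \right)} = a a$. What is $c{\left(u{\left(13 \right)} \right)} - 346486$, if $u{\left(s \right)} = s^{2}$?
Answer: $-317925$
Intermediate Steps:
$c{\left(a \right)} = a^{2}$
$c{\left(u{\left(13 \right)} \right)} - 346486 = \left(13^{2}\right)^{2} - 346486 = 169^{2} - 346486 = 28561 - 346486 = -317925$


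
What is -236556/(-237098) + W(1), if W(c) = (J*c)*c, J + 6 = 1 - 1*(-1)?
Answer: -355918/118549 ≈ -3.0023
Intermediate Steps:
J = -4 (J = -6 + (1 - 1*(-1)) = -6 + (1 + 1) = -6 + 2 = -4)
W(c) = -4*c² (W(c) = (-4*c)*c = -4*c²)
-236556/(-237098) + W(1) = -236556/(-237098) - 4*1² = -236556*(-1/237098) - 4*1 = 118278/118549 - 4 = -355918/118549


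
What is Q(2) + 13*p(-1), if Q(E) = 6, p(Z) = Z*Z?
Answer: 19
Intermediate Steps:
p(Z) = Z**2
Q(2) + 13*p(-1) = 6 + 13*(-1)**2 = 6 + 13*1 = 6 + 13 = 19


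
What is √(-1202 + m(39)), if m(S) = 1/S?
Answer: I*√1828203/39 ≈ 34.669*I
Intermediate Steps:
√(-1202 + m(39)) = √(-1202 + 1/39) = √(-46877/39) = I*√1828203/39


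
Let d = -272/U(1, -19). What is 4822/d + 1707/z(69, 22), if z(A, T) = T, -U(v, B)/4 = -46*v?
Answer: -1190947/374 ≈ -3184.4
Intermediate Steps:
U(v, B) = 184*v (U(v, B) = -(-184)*v = 184*v)
d = -34/23 (d = -272/(184*1) = -272/184 = -272*1/184 = -34/23 ≈ -1.4783)
4822/d + 1707/z(69, 22) = 4822/(-34/23) + 1707/22 = 4822*(-23/34) + 1707*(1/22) = -55453/17 + 1707/22 = -1190947/374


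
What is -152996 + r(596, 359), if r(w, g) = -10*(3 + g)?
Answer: -156616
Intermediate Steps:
r(w, g) = -30 - 10*g
-152996 + r(596, 359) = -152996 + (-30 - 10*359) = -152996 + (-30 - 3590) = -152996 - 3620 = -156616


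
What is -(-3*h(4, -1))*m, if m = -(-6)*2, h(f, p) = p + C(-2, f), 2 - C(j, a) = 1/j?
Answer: 54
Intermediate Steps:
C(j, a) = 2 - 1/j
h(f, p) = 5/2 + p (h(f, p) = p + (2 - 1/(-2)) = p + (2 - 1*(-1/2)) = p + (2 + 1/2) = p + 5/2 = 5/2 + p)
m = 12 (m = -2*(-6) = 12)
-(-3*h(4, -1))*m = -(-3*(5/2 - 1))*12 = -(-3*3/2)*12 = -(-9)*12/2 = -1*(-54) = 54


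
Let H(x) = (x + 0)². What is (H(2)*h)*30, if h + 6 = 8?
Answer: 240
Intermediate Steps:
h = 2 (h = -6 + 8 = 2)
H(x) = x²
(H(2)*h)*30 = (2²*2)*30 = (4*2)*30 = 8*30 = 240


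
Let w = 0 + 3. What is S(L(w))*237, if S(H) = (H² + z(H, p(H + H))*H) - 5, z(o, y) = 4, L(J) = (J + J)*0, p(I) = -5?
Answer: -1185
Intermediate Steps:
w = 3
L(J) = 0 (L(J) = (2*J)*0 = 0)
S(H) = -5 + H² + 4*H (S(H) = (H² + 4*H) - 5 = -5 + H² + 4*H)
S(L(w))*237 = (-5 + 0² + 4*0)*237 = (-5 + 0 + 0)*237 = -5*237 = -1185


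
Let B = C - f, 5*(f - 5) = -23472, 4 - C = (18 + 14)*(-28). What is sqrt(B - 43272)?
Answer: I*sqrt(942065)/5 ≈ 194.12*I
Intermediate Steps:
C = 900 (C = 4 - (18 + 14)*(-28) = 4 - 32*(-28) = 4 - 1*(-896) = 4 + 896 = 900)
f = -23447/5 (f = 5 + (1/5)*(-23472) = 5 - 23472/5 = -23447/5 ≈ -4689.4)
B = 27947/5 (B = 900 - 1*(-23447/5) = 900 + 23447/5 = 27947/5 ≈ 5589.4)
sqrt(B - 43272) = sqrt(27947/5 - 43272) = sqrt(-188413/5) = I*sqrt(942065)/5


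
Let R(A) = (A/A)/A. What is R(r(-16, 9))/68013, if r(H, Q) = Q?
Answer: 1/612117 ≈ 1.6337e-6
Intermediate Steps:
R(A) = 1/A
R(r(-16, 9))/68013 = 1/(9*68013) = (⅑)*(1/68013) = 1/612117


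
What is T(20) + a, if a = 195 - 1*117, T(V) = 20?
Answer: 98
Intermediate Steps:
a = 78 (a = 195 - 117 = 78)
T(20) + a = 20 + 78 = 98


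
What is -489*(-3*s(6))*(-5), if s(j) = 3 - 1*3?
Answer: 0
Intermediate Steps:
s(j) = 0 (s(j) = 3 - 3 = 0)
-489*(-3*s(6))*(-5) = -489*(-3*0)*(-5) = -0*(-5) = -489*0 = 0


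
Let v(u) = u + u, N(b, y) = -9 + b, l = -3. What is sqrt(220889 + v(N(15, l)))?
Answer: sqrt(220901) ≈ 470.00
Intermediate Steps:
v(u) = 2*u
sqrt(220889 + v(N(15, l))) = sqrt(220889 + 2*(-9 + 15)) = sqrt(220889 + 2*6) = sqrt(220889 + 12) = sqrt(220901)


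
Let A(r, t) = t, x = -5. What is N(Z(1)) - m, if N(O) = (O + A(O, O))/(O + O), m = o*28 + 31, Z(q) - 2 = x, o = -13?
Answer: 334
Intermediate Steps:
Z(q) = -3 (Z(q) = 2 - 5 = -3)
m = -333 (m = -13*28 + 31 = -364 + 31 = -333)
N(O) = 1 (N(O) = (O + O)/(O + O) = (2*O)/((2*O)) = (2*O)*(1/(2*O)) = 1)
N(Z(1)) - m = 1 - 1*(-333) = 1 + 333 = 334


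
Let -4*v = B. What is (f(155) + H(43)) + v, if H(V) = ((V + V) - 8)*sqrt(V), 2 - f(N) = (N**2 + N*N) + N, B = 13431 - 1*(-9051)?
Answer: -107647/2 + 78*sqrt(43) ≈ -53312.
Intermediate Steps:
B = 22482 (B = 13431 + 9051 = 22482)
v = -11241/2 (v = -1/4*22482 = -11241/2 ≈ -5620.5)
f(N) = 2 - N - 2*N**2 (f(N) = 2 - ((N**2 + N*N) + N) = 2 - ((N**2 + N**2) + N) = 2 - (2*N**2 + N) = 2 - (N + 2*N**2) = 2 + (-N - 2*N**2) = 2 - N - 2*N**2)
H(V) = sqrt(V)*(-8 + 2*V) (H(V) = (2*V - 8)*sqrt(V) = (-8 + 2*V)*sqrt(V) = sqrt(V)*(-8 + 2*V))
(f(155) + H(43)) + v = ((2 - 1*155 - 2*155**2) + 2*sqrt(43)*(-4 + 43)) - 11241/2 = ((2 - 155 - 2*24025) + 2*sqrt(43)*39) - 11241/2 = ((2 - 155 - 48050) + 78*sqrt(43)) - 11241/2 = (-48203 + 78*sqrt(43)) - 11241/2 = -107647/2 + 78*sqrt(43)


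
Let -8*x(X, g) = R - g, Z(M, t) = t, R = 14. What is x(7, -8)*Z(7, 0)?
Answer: 0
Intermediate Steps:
x(X, g) = -7/4 + g/8 (x(X, g) = -(14 - g)/8 = -7/4 + g/8)
x(7, -8)*Z(7, 0) = (-7/4 + (1/8)*(-8))*0 = (-7/4 - 1)*0 = -11/4*0 = 0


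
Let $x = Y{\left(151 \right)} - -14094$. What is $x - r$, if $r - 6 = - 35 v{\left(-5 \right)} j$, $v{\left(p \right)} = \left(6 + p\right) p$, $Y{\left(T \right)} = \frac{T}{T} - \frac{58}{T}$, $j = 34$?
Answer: $\frac{1228931}{151} \approx 8138.6$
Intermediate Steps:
$Y{\left(T \right)} = 1 - \frac{58}{T}$
$v{\left(p \right)} = p \left(6 + p\right)$
$x = \frac{2128287}{151}$ ($x = \frac{-58 + 151}{151} - -14094 = \frac{1}{151} \cdot 93 + 14094 = \frac{93}{151} + 14094 = \frac{2128287}{151} \approx 14095.0$)
$r = 5956$ ($r = 6 + - 35 \left(- 5 \left(6 - 5\right)\right) 34 = 6 + - 35 \left(\left(-5\right) 1\right) 34 = 6 + \left(-35\right) \left(-5\right) 34 = 6 + 175 \cdot 34 = 6 + 5950 = 5956$)
$x - r = \frac{2128287}{151} - 5956 = \frac{1228931}{151}$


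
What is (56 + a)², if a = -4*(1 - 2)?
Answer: 3600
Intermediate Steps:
a = 4 (a = -4*(-1) = 4)
(56 + a)² = (56 + 4)² = 60² = 3600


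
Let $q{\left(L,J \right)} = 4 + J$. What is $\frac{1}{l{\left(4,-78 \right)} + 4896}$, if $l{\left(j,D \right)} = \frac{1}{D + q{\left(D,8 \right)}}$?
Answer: $\frac{66}{323135} \approx 0.00020425$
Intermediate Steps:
$l{\left(j,D \right)} = \frac{1}{12 + D}$ ($l{\left(j,D \right)} = \frac{1}{D + \left(4 + 8\right)} = \frac{1}{D + 12} = \frac{1}{12 + D}$)
$\frac{1}{l{\left(4,-78 \right)} + 4896} = \frac{1}{\frac{1}{12 - 78} + 4896} = \frac{1}{\frac{1}{-66} + 4896} = \frac{1}{- \frac{1}{66} + 4896} = \frac{1}{\frac{323135}{66}} = \frac{66}{323135}$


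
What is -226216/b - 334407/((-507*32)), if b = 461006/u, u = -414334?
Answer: 19497604326791/95889248 ≈ 2.0333e+5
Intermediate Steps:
b = -230503/207167 (b = 461006/(-414334) = 461006*(-1/414334) = -230503/207167 ≈ -1.1126)
-226216/b - 334407/((-507*32)) = -226216/(-230503/207167) - 334407/((-507*32)) = -226216*(-207167/230503) - 334407/(-16224) = 46864490072/230503 - 334407*(-1/16224) = 46864490072/230503 + 111469/5408 = 19497604326791/95889248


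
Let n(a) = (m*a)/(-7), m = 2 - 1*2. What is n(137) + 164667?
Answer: 164667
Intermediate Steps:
m = 0 (m = 2 - 2 = 0)
n(a) = 0 (n(a) = (0*a)/(-7) = 0*(-1/7) = 0)
n(137) + 164667 = 0 + 164667 = 164667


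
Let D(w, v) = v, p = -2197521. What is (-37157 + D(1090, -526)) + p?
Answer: -2235204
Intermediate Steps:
(-37157 + D(1090, -526)) + p = (-37157 - 526) - 2197521 = -37683 - 2197521 = -2235204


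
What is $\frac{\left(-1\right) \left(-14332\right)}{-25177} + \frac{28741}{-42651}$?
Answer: $- \frac{1334886289}{1073824227} \approx -1.2431$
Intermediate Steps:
$\frac{\left(-1\right) \left(-14332\right)}{-25177} + \frac{28741}{-42651} = 14332 \left(- \frac{1}{25177}\right) + 28741 \left(- \frac{1}{42651}\right) = - \frac{14332}{25177} - \frac{28741}{42651} = - \frac{1334886289}{1073824227}$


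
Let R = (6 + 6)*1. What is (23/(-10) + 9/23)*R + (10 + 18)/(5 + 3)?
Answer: -4463/230 ≈ -19.404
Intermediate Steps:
R = 12 (R = 12*1 = 12)
(23/(-10) + 9/23)*R + (10 + 18)/(5 + 3) = (23/(-10) + 9/23)*12 + (10 + 18)/(5 + 3) = (23*(-⅒) + 9*(1/23))*12 + 28/8 = (-23/10 + 9/23)*12 + 28*(⅛) = -439/230*12 + 7/2 = -2634/115 + 7/2 = -4463/230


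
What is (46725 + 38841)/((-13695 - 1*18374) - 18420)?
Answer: -85566/50489 ≈ -1.6947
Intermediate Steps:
(46725 + 38841)/((-13695 - 1*18374) - 18420) = 85566/((-13695 - 18374) - 18420) = 85566/(-32069 - 18420) = 85566/(-50489) = 85566*(-1/50489) = -85566/50489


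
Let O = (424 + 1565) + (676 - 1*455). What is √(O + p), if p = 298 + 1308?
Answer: 6*√106 ≈ 61.774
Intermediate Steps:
O = 2210 (O = 1989 + (676 - 455) = 1989 + 221 = 2210)
p = 1606
√(O + p) = √(2210 + 1606) = √3816 = 6*√106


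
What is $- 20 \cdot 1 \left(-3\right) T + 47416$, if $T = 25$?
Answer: $48916$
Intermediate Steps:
$- 20 \cdot 1 \left(-3\right) T + 47416 = - 20 \cdot 1 \left(-3\right) 25 + 47416 = \left(-20\right) \left(-3\right) 25 + 47416 = 60 \cdot 25 + 47416 = 1500 + 47416 = 48916$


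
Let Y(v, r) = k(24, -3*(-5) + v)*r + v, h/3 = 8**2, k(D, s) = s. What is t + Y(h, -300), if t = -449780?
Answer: -511688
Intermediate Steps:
h = 192 (h = 3*8**2 = 3*64 = 192)
Y(v, r) = v + r*(15 + v) (Y(v, r) = (-3*(-5) + v)*r + v = (15 + v)*r + v = r*(15 + v) + v = v + r*(15 + v))
t + Y(h, -300) = -449780 + (192 - 300*(15 + 192)) = -449780 + (192 - 300*207) = -449780 + (192 - 62100) = -449780 - 61908 = -511688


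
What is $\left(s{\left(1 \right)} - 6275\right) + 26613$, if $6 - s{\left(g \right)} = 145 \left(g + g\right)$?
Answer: $20054$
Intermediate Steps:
$s{\left(g \right)} = 6 - 290 g$ ($s{\left(g \right)} = 6 - 145 \left(g + g\right) = 6 - 145 \cdot 2 g = 6 - 290 g$)
$\left(s{\left(1 \right)} - 6275\right) + 26613 = \left(\left(6 - 290\right) - 6275\right) + 26613 = \left(-284 - 6275\right) + 26613 = -6559 + 26613 = 20054$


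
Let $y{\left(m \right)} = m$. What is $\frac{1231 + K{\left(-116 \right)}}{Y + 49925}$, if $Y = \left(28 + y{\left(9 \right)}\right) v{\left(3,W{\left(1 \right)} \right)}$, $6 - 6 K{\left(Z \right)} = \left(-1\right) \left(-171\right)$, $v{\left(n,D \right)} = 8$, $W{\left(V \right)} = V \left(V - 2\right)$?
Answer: $\frac{2407}{100442} \approx 0.023964$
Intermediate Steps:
$W{\left(V \right)} = V \left(-2 + V\right)$
$K{\left(Z \right)} = - \frac{55}{2}$ ($K{\left(Z \right)} = 1 - \frac{\left(-1\right) \left(-171\right)}{6} = 1 - \frac{57}{2} = - \frac{55}{2}$)
$Y = 296$ ($Y = \left(28 + 9\right) 8 = 37 \cdot 8 = 296$)
$\frac{1231 + K{\left(-116 \right)}}{Y + 49925} = \frac{1231 - \frac{55}{2}}{296 + 49925} = \frac{2407}{2 \cdot 50221} = \frac{2407}{2} \cdot \frac{1}{50221} = \frac{2407}{100442}$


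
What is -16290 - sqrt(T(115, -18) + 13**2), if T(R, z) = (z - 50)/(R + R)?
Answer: -16290 - sqrt(2231115)/115 ≈ -16303.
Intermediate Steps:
T(R, z) = (-50 + z)/(2*R) (T(R, z) = (-50 + z)/((2*R)) = (-50 + z)*(1/(2*R)) = (-50 + z)/(2*R))
-16290 - sqrt(T(115, -18) + 13**2) = -16290 - sqrt((1/2)*(-50 - 18)/115 + 13**2) = -16290 - sqrt((1/2)*(1/115)*(-68) + 169) = -16290 - sqrt(-34/115 + 169) = -16290 - sqrt(19401/115) = -16290 - sqrt(2231115)/115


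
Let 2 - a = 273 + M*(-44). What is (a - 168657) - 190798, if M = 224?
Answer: -349870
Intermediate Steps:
a = 9585 (a = 2 - (273 + 224*(-44)) = 2 - (273 - 9856) = 2 - 1*(-9583) = 2 + 9583 = 9585)
(a - 168657) - 190798 = (9585 - 168657) - 190798 = -159072 - 190798 = -349870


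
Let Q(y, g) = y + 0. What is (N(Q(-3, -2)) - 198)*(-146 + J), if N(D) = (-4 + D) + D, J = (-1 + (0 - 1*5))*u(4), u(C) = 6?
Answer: 37856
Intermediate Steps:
Q(y, g) = y
J = -36 (J = (-1 + (0 - 1*5))*6 = (-1 + (0 - 5))*6 = (-1 - 5)*6 = -6*6 = -36)
N(D) = -4 + 2*D
(N(Q(-3, -2)) - 198)*(-146 + J) = ((-4 + 2*(-3)) - 198)*(-146 - 36) = ((-4 - 6) - 198)*(-182) = (-10 - 198)*(-182) = -208*(-182) = 37856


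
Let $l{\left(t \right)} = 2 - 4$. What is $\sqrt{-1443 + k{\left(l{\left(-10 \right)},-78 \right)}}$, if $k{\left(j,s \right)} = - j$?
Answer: $i \sqrt{1441} \approx 37.961 i$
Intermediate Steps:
$l{\left(t \right)} = -2$ ($l{\left(t \right)} = 2 - 4 = -2$)
$\sqrt{-1443 + k{\left(l{\left(-10 \right)},-78 \right)}} = \sqrt{-1443 - -2} = \sqrt{-1443 + 2} = \sqrt{-1441} = i \sqrt{1441}$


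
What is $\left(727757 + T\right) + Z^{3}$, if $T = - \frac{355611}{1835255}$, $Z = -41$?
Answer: $\frac{1209131707569}{1835255} \approx 6.5884 \cdot 10^{5}$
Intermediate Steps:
$T = - \frac{355611}{1835255} \approx -0.19377$
$\left(727757 + T\right) + Z^{3} = \left(727757 - \frac{355611}{1835255}\right) + \left(-41\right)^{3} = \frac{1335619317424}{1835255} - 68921 = \frac{1209131707569}{1835255}$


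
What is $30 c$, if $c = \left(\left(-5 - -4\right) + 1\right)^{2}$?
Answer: $0$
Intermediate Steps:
$c = 0$ ($c = \left(\left(-5 + 4\right) + 1\right)^{2} = \left(-1 + 1\right)^{2} = 0^{2} = 0$)
$30 c = 30 \cdot 0 = 0$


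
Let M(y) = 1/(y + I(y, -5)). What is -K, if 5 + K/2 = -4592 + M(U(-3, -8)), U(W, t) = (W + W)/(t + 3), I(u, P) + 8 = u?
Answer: 128721/14 ≈ 9194.4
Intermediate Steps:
I(u, P) = -8 + u
U(W, t) = 2*W/(3 + t) (U(W, t) = (2*W)/(3 + t) = 2*W/(3 + t))
M(y) = 1/(-8 + 2*y) (M(y) = 1/(y + (-8 + y)) = 1/(-8 + 2*y))
K = -128721/14 (K = -10 + 2*(-4592 + 1/(2*(-4 + 2*(-3)/(3 - 8)))) = -10 + 2*(-4592 + 1/(2*(-4 + 2*(-3)/(-5)))) = -10 + 2*(-4592 + 1/(2*(-4 + 2*(-3)*(-⅕)))) = -10 + 2*(-4592 + 1/(2*(-4 + 6/5))) = -10 + 2*(-4592 + 1/(2*(-14/5))) = -10 + 2*(-4592 + (½)*(-5/14)) = -10 + 2*(-4592 - 5/28) = -10 + 2*(-128581/28) = -10 - 128581/14 = -128721/14 ≈ -9194.4)
-K = -1*(-128721/14) = 128721/14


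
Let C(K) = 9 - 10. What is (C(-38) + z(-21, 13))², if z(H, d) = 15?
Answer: 196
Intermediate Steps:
C(K) = -1
(C(-38) + z(-21, 13))² = (-1 + 15)² = 14² = 196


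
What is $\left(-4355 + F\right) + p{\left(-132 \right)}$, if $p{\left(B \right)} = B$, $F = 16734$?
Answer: $12247$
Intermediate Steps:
$\left(-4355 + F\right) + p{\left(-132 \right)} = \left(-4355 + 16734\right) - 132 = 12379 - 132 = 12247$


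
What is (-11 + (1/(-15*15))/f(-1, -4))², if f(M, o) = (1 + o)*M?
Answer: 55145476/455625 ≈ 121.03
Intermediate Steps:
f(M, o) = M*(1 + o)
(-11 + (1/(-15*15))/f(-1, -4))² = (-11 + (1/(-15*15))/((-(1 - 4))))² = (-11 + (-1/15*1/15)/((-1*(-3))))² = (-11 - 1/225/3)² = (-11 - 1/225*⅓)² = (-11 - 1/675)² = (-7426/675)² = 55145476/455625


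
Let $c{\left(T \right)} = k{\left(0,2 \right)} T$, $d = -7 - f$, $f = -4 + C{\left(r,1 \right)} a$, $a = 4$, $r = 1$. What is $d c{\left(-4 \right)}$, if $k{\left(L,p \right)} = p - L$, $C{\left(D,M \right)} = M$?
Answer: $56$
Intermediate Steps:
$f = 0$ ($f = -4 + 1 \cdot 4 = -4 + 4 = 0$)
$d = -7$ ($d = -7 - 0 = -7 + 0 = -7$)
$c{\left(T \right)} = 2 T$ ($c{\left(T \right)} = \left(2 - 0\right) T = \left(2 + 0\right) T = 2 T$)
$d c{\left(-4 \right)} = - 7 \cdot 2 \left(-4\right) = \left(-7\right) \left(-8\right) = 56$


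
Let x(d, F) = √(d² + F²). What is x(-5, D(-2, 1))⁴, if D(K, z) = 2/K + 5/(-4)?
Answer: 231361/256 ≈ 903.75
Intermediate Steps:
D(K, z) = -5/4 + 2/K (D(K, z) = 2/K + 5*(-¼) = 2/K - 5/4 = -5/4 + 2/K)
x(d, F) = √(F² + d²)
x(-5, D(-2, 1))⁴ = (√((-5/4 + 2/(-2))² + (-5)²))⁴ = (√((-5/4 + 2*(-½))² + 25))⁴ = (√((-5/4 - 1)² + 25))⁴ = (√((-9/4)² + 25))⁴ = (√(81/16 + 25))⁴ = (√(481/16))⁴ = (√481/4)⁴ = 231361/256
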